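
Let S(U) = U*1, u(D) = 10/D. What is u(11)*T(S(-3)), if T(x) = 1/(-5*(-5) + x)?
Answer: 5/121 ≈ 0.041322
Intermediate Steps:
S(U) = U
T(x) = 1/(25 + x)
u(11)*T(S(-3)) = (10/11)/(25 - 3) = (10*(1/11))/22 = (10/11)*(1/22) = 5/121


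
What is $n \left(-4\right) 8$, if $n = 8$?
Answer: $-256$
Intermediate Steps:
$n \left(-4\right) 8 = 8 \left(-4\right) 8 = \left(-32\right) 8 = -256$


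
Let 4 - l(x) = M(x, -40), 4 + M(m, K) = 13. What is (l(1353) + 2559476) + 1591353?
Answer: 4150824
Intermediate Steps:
M(m, K) = 9 (M(m, K) = -4 + 13 = 9)
l(x) = -5 (l(x) = 4 - 1*9 = 4 - 9 = -5)
(l(1353) + 2559476) + 1591353 = (-5 + 2559476) + 1591353 = 2559471 + 1591353 = 4150824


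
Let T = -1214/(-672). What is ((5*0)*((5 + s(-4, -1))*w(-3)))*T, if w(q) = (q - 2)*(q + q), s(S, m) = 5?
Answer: 0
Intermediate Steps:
T = 607/336 (T = -1214*(-1/672) = 607/336 ≈ 1.8065)
w(q) = 2*q*(-2 + q) (w(q) = (-2 + q)*(2*q) = 2*q*(-2 + q))
((5*0)*((5 + s(-4, -1))*w(-3)))*T = ((5*0)*((5 + 5)*(2*(-3)*(-2 - 3))))*(607/336) = (0*(10*(2*(-3)*(-5))))*(607/336) = (0*(10*30))*(607/336) = (0*300)*(607/336) = 0*(607/336) = 0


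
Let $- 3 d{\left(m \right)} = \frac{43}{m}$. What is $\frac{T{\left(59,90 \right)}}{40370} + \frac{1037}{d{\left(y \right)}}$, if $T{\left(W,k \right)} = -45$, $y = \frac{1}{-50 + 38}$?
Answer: $\frac{4185595}{694364} \approx 6.028$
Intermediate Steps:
$y = - \frac{1}{12}$ ($y = \frac{1}{-12} = - \frac{1}{12} \approx -0.083333$)
$d{\left(m \right)} = - \frac{43}{3 m}$ ($d{\left(m \right)} = - \frac{43 \frac{1}{m}}{3} = - \frac{43}{3 m}$)
$\frac{T{\left(59,90 \right)}}{40370} + \frac{1037}{d{\left(y \right)}} = - \frac{45}{40370} + \frac{1037}{\left(- \frac{43}{3}\right) \frac{1}{- \frac{1}{12}}} = \left(-45\right) \frac{1}{40370} + \frac{1037}{\left(- \frac{43}{3}\right) \left(-12\right)} = - \frac{9}{8074} + \frac{1037}{172} = \frac{4185595}{694364}$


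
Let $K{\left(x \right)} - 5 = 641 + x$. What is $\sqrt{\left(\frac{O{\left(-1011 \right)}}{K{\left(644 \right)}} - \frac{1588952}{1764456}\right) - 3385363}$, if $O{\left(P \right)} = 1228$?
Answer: $\frac{2 i \sqrt{211456649979703255595}}{15806585} \approx 1839.9 i$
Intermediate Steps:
$K{\left(x \right)} = 646 + x$ ($K{\left(x \right)} = 5 + \left(641 + x\right) = 646 + x$)
$\sqrt{\left(\frac{O{\left(-1011 \right)}}{K{\left(644 \right)}} - \frac{1588952}{1764456}\right) - 3385363} = \sqrt{\left(\frac{1228}{646 + 644} - \frac{1588952}{1764456}\right) - 3385363} = \sqrt{\left(\frac{1228}{1290} - \frac{198619}{220557}\right) - 3385363} = \sqrt{\left(1228 \cdot \frac{1}{1290} - \frac{198619}{220557}\right) - 3385363} = \sqrt{\left(\frac{614}{645} - \frac{198619}{220557}\right) - 3385363} = \sqrt{\frac{812527}{15806585} - 3385363} = \sqrt{- \frac{53511027202828}{15806585}} = \frac{2 i \sqrt{211456649979703255595}}{15806585}$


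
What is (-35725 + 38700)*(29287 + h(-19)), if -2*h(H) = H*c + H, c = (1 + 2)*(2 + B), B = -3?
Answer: 87072300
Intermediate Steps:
c = -3 (c = (1 + 2)*(2 - 3) = 3*(-1) = -3)
h(H) = H (h(H) = -(H*(-3) + H)/2 = -(-3*H + H)/2 = -(-1)*H = H)
(-35725 + 38700)*(29287 + h(-19)) = (-35725 + 38700)*(29287 - 19) = 2975*29268 = 87072300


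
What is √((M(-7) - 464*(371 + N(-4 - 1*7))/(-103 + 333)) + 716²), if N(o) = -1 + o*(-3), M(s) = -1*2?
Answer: √6769097110/115 ≈ 715.43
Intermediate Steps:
M(s) = -2
N(o) = -1 - 3*o
√((M(-7) - 464*(371 + N(-4 - 1*7))/(-103 + 333)) + 716²) = √((-2 - 464*(371 + (-1 - 3*(-4 - 1*7)))/(-103 + 333)) + 716²) = √((-2 - 464*(371 + (-1 - 3*(-4 - 7)))/230) + 512656) = √((-2 - 464*(371 + (-1 - 3*(-11)))/230) + 512656) = √((-2 - 464*(371 + (-1 + 33))/230) + 512656) = √((-2 - 464*(371 + 32)/230) + 512656) = √((-2 - 186992/230) + 512656) = √((-2 - 464*403/230) + 512656) = √((-2 - 93496/115) + 512656) = √(-93726/115 + 512656) = √(58861714/115) = √6769097110/115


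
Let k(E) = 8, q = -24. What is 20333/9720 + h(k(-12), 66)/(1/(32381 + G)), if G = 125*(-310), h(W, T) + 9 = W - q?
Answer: -1423833307/9720 ≈ -1.4649e+5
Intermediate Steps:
h(W, T) = 15 + W (h(W, T) = -9 + (W - 1*(-24)) = -9 + (W + 24) = -9 + (24 + W) = 15 + W)
G = -38750
20333/9720 + h(k(-12), 66)/(1/(32381 + G)) = 20333/9720 + (15 + 8)/(1/(32381 - 38750)) = 20333*(1/9720) + 23/(1/(-6369)) = 20333/9720 + 23/(-1/6369) = 20333/9720 + 23*(-6369) = 20333/9720 - 146487 = -1423833307/9720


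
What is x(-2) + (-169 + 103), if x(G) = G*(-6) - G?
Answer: -52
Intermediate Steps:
x(G) = -7*G (x(G) = -6*G - G = -7*G)
x(-2) + (-169 + 103) = -7*(-2) + (-169 + 103) = 14 - 66 = -52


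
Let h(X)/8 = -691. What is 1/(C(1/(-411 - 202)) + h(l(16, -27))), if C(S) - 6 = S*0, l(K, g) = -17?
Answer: -1/5522 ≈ -0.00018109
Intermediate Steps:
C(S) = 6 (C(S) = 6 + S*0 = 6 + 0 = 6)
h(X) = -5528 (h(X) = 8*(-691) = -5528)
1/(C(1/(-411 - 202)) + h(l(16, -27))) = 1/(6 - 5528) = 1/(-5522) = -1/5522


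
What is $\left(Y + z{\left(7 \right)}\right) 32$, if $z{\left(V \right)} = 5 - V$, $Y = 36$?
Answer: $1088$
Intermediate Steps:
$\left(Y + z{\left(7 \right)}\right) 32 = \left(36 + \left(5 - 7\right)\right) 32 = \left(36 - 2\right) 32 = 34 \cdot 32 = 1088$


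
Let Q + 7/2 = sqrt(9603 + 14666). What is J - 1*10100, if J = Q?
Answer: -20207/2 + sqrt(24269) ≈ -9947.7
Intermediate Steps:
Q = -7/2 + sqrt(24269) (Q = -7/2 + sqrt(9603 + 14666) = -7/2 + sqrt(24269) ≈ 152.29)
J = -7/2 + sqrt(24269) ≈ 152.29
J - 1*10100 = (-7/2 + sqrt(24269)) - 1*10100 = (-7/2 + sqrt(24269)) - 10100 = -20207/2 + sqrt(24269)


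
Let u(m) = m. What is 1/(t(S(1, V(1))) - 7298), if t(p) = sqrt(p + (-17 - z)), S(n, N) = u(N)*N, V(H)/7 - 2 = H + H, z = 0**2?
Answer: -7298/53260037 - sqrt(767)/53260037 ≈ -0.00013755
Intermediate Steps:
z = 0
V(H) = 14 + 14*H (V(H) = 14 + 7*(H + H) = 14 + 7*(2*H) = 14 + 14*H)
S(n, N) = N**2 (S(n, N) = N*N = N**2)
t(p) = sqrt(-17 + p) (t(p) = sqrt(p + (-17 - 1*0)) = sqrt(p + (-17 + 0)) = sqrt(p - 17) = sqrt(-17 + p))
1/(t(S(1, V(1))) - 7298) = 1/(sqrt(-17 + (14 + 14*1)**2) - 7298) = 1/(sqrt(-17 + (14 + 14)**2) - 7298) = 1/(sqrt(-17 + 28**2) - 7298) = 1/(sqrt(-17 + 784) - 7298) = 1/(sqrt(767) - 7298) = 1/(-7298 + sqrt(767))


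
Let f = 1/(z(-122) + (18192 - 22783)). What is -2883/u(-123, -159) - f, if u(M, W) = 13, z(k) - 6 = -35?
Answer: -13319447/60060 ≈ -221.77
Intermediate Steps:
z(k) = -29 (z(k) = 6 - 35 = -29)
f = -1/4620 (f = 1/(-29 + (18192 - 22783)) = 1/(-29 - 4591) = 1/(-4620) = -1/4620 ≈ -0.00021645)
-2883/u(-123, -159) - f = -2883/13 - 1*(-1/4620) = -2883*1/13 + 1/4620 = -2883/13 + 1/4620 = -13319447/60060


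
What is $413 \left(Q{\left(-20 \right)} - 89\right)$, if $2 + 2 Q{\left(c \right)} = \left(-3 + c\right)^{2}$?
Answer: $\frac{144137}{2} \approx 72069.0$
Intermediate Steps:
$Q{\left(c \right)} = -1 + \frac{\left(-3 + c\right)^{2}}{2}$
$413 \left(Q{\left(-20 \right)} - 89\right) = 413 \left(\left(-1 + \frac{\left(-3 - 20\right)^{2}}{2}\right) - 89\right) = 413 \left(\left(-1 + \frac{\left(-23\right)^{2}}{2}\right) - 89\right) = 413 \left(\left(-1 + \frac{1}{2} \cdot 529\right) - 89\right) = 413 \left(\left(-1 + \frac{529}{2}\right) - 89\right) = 413 \left(\frac{527}{2} - 89\right) = 413 \cdot \frac{349}{2} = \frac{144137}{2}$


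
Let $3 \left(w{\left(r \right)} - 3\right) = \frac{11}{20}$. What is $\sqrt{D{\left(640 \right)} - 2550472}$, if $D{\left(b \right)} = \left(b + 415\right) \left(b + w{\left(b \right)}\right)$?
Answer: $\frac{i \sqrt{67388889}}{6} \approx 1368.2 i$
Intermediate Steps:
$w{\left(r \right)} = \frac{191}{60}$ ($w{\left(r \right)} = 3 + \frac{11 \cdot \frac{1}{20}}{3} = 3 + \frac{1}{3} \cdot \frac{11}{20} = 3 + \frac{11}{60} = \frac{191}{60}$)
$D{\left(b \right)} = \left(415 + b\right) \left(\frac{191}{60} + b\right)$ ($D{\left(b \right)} = \left(b + 415\right) \left(b + \frac{191}{60}\right) = \left(415 + b\right) \left(\frac{191}{60} + b\right)$)
$\sqrt{D{\left(640 \right)} - 2550472} = \sqrt{\left(\frac{15853}{12} + 640^{2} + \frac{25091}{60} \cdot 640\right) - 2550472} = \sqrt{\left(\frac{15853}{12} + 409600 + \frac{802912}{3}\right) - 2550472} = \sqrt{\frac{8142701}{12} - 2550472} = \sqrt{- \frac{22462963}{12}} = \frac{i \sqrt{67388889}}{6}$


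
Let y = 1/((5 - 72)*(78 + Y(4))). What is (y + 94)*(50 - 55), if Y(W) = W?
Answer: -2582175/5494 ≈ -470.00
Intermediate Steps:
y = -1/5494 (y = 1/((5 - 72)*(78 + 4)) = 1/(-67*82) = 1/(-5494) = -1/5494 ≈ -0.00018202)
(y + 94)*(50 - 55) = (-1/5494 + 94)*(50 - 55) = (516435/5494)*(-5) = -2582175/5494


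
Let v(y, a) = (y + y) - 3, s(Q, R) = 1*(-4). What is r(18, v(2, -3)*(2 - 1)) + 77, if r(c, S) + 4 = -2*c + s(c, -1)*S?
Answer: 33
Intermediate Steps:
s(Q, R) = -4
v(y, a) = -3 + 2*y (v(y, a) = 2*y - 3 = -3 + 2*y)
r(c, S) = -4 - 4*S - 2*c (r(c, S) = -4 + (-2*c - 4*S) = -4 + (-4*S - 2*c) = -4 - 4*S - 2*c)
r(18, v(2, -3)*(2 - 1)) + 77 = (-4 - 4*(-3 + 2*2)*(2 - 1) - 2*18) + 77 = (-4 - 4*(-3 + 4) - 36) + 77 = (-4 - 4 - 36) + 77 = -44 + 77 = 33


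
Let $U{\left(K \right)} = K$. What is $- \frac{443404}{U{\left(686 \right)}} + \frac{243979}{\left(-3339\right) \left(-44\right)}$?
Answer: $- \frac{4641126605}{7198884} \approx -644.7$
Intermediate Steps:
$- \frac{443404}{U{\left(686 \right)}} + \frac{243979}{\left(-3339\right) \left(-44\right)} = - \frac{443404}{686} + \frac{243979}{\left(-3339\right) \left(-44\right)} = \left(-443404\right) \frac{1}{686} + \frac{243979}{146916} = - \frac{221702}{343} + 243979 \cdot \frac{1}{146916} = - \frac{221702}{343} + \frac{243979}{146916} = - \frac{4641126605}{7198884}$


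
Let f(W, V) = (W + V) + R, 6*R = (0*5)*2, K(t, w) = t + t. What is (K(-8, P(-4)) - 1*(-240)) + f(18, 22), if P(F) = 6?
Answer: 264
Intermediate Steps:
K(t, w) = 2*t
R = 0 (R = ((0*5)*2)/6 = (0*2)/6 = (1/6)*0 = 0)
f(W, V) = V + W (f(W, V) = (W + V) + 0 = (V + W) + 0 = V + W)
(K(-8, P(-4)) - 1*(-240)) + f(18, 22) = (2*(-8) - 1*(-240)) + (22 + 18) = (-16 + 240) + 40 = 224 + 40 = 264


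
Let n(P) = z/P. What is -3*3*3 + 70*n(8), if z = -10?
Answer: -229/2 ≈ -114.50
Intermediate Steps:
n(P) = -10/P
-3*3*3 + 70*n(8) = -3*3*3 + 70*(-10/8) = -9*3 + 70*(-10*1/8) = -27 + 70*(-5/4) = -27 - 175/2 = -229/2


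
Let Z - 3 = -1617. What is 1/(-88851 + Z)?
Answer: -1/90465 ≈ -1.1054e-5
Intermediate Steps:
Z = -1614 (Z = 3 - 1617 = -1614)
1/(-88851 + Z) = 1/(-88851 - 1614) = 1/(-90465) = -1/90465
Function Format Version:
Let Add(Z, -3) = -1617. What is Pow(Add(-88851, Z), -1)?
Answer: Rational(-1, 90465) ≈ -1.1054e-5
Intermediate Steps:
Z = -1614 (Z = Add(3, -1617) = -1614)
Pow(Add(-88851, Z), -1) = Pow(Add(-88851, -1614), -1) = Pow(-90465, -1) = Rational(-1, 90465)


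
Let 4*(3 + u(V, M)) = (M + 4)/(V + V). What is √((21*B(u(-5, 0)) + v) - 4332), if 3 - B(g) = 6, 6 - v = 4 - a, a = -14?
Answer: I*√4407 ≈ 66.385*I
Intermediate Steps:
v = -12 (v = 6 - (4 - 1*(-14)) = 6 - (4 + 14) = 6 - 1*18 = 6 - 18 = -12)
u(V, M) = -3 + (4 + M)/(8*V) (u(V, M) = -3 + ((M + 4)/(V + V))/4 = -3 + ((4 + M)/((2*V)))/4 = -3 + ((4 + M)*(1/(2*V)))/4 = -3 + ((4 + M)/(2*V))/4 = -3 + (4 + M)/(8*V))
B(g) = -3 (B(g) = 3 - 1*6 = 3 - 6 = -3)
√((21*B(u(-5, 0)) + v) - 4332) = √((21*(-3) - 12) - 4332) = √((-63 - 12) - 4332) = √(-75 - 4332) = √(-4407) = I*√4407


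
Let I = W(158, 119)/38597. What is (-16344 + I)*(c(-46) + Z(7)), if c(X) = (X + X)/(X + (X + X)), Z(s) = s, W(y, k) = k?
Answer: -14509072727/115791 ≈ -1.2530e+5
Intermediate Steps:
I = 119/38597 ≈ 0.0030831
c(X) = 2/3 (c(X) = (2*X)/(X + 2*X) = (2*X)/((3*X)) = (2*X)*(1/(3*X)) = 2/3)
(-16344 + I)*(c(-46) + Z(7)) = (-16344 + 119/38597)*(2/3 + 7) = -630829249/38597*23/3 = -14509072727/115791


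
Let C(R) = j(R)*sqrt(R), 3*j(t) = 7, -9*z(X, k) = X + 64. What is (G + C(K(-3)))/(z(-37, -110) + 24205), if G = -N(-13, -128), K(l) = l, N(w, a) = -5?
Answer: 5/24202 + 7*I*sqrt(3)/72606 ≈ 0.00020659 + 0.00016699*I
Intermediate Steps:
z(X, k) = -64/9 - X/9 (z(X, k) = -(X + 64)/9 = -(64 + X)/9 = -64/9 - X/9)
j(t) = 7/3 (j(t) = (1/3)*7 = 7/3)
C(R) = 7*sqrt(R)/3
G = 5 (G = -1*(-5) = 5)
(G + C(K(-3)))/(z(-37, -110) + 24205) = (5 + 7*sqrt(-3)/3)/((-64/9 - 1/9*(-37)) + 24205) = (5 + 7*(I*sqrt(3))/3)/((-64/9 + 37/9) + 24205) = (5 + 7*I*sqrt(3)/3)/(-3 + 24205) = (5 + 7*I*sqrt(3)/3)/24202 = (5 + 7*I*sqrt(3)/3)*(1/24202) = 5/24202 + 7*I*sqrt(3)/72606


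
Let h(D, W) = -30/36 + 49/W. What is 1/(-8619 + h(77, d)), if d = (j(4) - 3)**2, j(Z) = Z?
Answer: -6/51425 ≈ -0.00011667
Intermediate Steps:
d = 1 (d = (4 - 3)**2 = 1**2 = 1)
h(D, W) = -5/6 + 49/W (h(D, W) = -30*1/36 + 49/W = -5/6 + 49/W)
1/(-8619 + h(77, d)) = 1/(-8619 + (-5/6 + 49/1)) = 1/(-8619 + (-5/6 + 49*1)) = 1/(-8619 + (-5/6 + 49)) = 1/(-8619 + 289/6) = 1/(-51425/6) = -6/51425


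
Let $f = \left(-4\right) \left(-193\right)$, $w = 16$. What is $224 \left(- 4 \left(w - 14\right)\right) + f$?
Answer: $-1020$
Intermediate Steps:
$f = 772$
$224 \left(- 4 \left(w - 14\right)\right) + f = 224 \left(- 4 \left(16 - 14\right)\right) + 772 = 224 \left(\left(-4\right) 2\right) + 772 = 224 \left(-8\right) + 772 = -1792 + 772 = -1020$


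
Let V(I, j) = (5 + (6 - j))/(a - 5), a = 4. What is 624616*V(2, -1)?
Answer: -7495392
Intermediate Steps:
V(I, j) = -11 + j (V(I, j) = (5 + (6 - j))/(4 - 5) = (11 - j)/(-1) = (11 - j)*(-1) = -11 + j)
624616*V(2, -1) = 624616*(-11 - 1) = 624616*(-12) = -7495392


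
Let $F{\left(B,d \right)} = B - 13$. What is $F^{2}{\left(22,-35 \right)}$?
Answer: $81$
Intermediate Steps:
$F{\left(B,d \right)} = -13 + B$
$F^{2}{\left(22,-35 \right)} = \left(-13 + 22\right)^{2} = 9^{2} = 81$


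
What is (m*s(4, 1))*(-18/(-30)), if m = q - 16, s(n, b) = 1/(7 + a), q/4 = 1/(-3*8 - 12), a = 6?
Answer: -29/39 ≈ -0.74359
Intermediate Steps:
q = -1/9 (q = 4/(-3*8 - 12) = 4/(-24 - 12) = 4/(-36) = 4*(-1/36) = -1/9 ≈ -0.11111)
s(n, b) = 1/13 (s(n, b) = 1/(7 + 6) = 1/13)
m = -145/9 (m = -1/9 - 16 = -145/9 ≈ -16.111)
(m*s(4, 1))*(-18/(-30)) = (-145/9*1/13)*(-18/(-30)) = -(-290)*(-1)/(13*30) = -145/117*3/5 = -29/39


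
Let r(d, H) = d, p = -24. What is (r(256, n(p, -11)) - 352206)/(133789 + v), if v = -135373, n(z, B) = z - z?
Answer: 175975/792 ≈ 222.19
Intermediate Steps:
n(z, B) = 0
(r(256, n(p, -11)) - 352206)/(133789 + v) = (256 - 352206)/(133789 - 135373) = -351950/(-1584) = -351950*(-1/1584) = 175975/792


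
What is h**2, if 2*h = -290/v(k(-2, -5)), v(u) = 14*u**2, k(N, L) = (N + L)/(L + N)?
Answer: 21025/196 ≈ 107.27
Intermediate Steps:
k(N, L) = 1 (k(N, L) = (L + N)/(L + N) = 1)
h = -145/14 (h = (-290/(14*1**2))/2 = (-290/(14*1))/2 = (-290/14)/2 = (-290*1/14)/2 = (1/2)*(-145/7) = -145/14 ≈ -10.357)
h**2 = (-145/14)**2 = 21025/196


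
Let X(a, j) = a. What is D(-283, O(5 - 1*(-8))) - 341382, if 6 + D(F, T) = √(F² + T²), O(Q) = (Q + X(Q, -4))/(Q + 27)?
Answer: -341388 + √32035769/20 ≈ -3.4111e+5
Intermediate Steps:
O(Q) = 2*Q/(27 + Q) (O(Q) = (Q + Q)/(Q + 27) = (2*Q)/(27 + Q) = 2*Q/(27 + Q))
D(F, T) = -6 + √(F² + T²)
D(-283, O(5 - 1*(-8))) - 341382 = (-6 + √((-283)² + (2*(5 - 1*(-8))/(27 + (5 - 1*(-8))))²)) - 341382 = (-6 + √(80089 + (2*(5 + 8)/(27 + (5 + 8)))²)) - 341382 = (-6 + √(80089 + (2*13/(27 + 13))²)) - 341382 = (-6 + √(80089 + (2*13/40)²)) - 341382 = (-6 + √(80089 + (2*13*(1/40))²)) - 341382 = (-6 + √(80089 + (13/20)²)) - 341382 = (-6 + √(80089 + 169/400)) - 341382 = (-6 + √(32035769/400)) - 341382 = (-6 + √32035769/20) - 341382 = -341388 + √32035769/20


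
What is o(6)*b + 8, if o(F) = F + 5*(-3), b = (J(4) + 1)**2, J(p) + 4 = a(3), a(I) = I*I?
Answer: -316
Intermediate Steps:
a(I) = I**2
J(p) = 5 (J(p) = -4 + 3**2 = -4 + 9 = 5)
b = 36 (b = (5 + 1)**2 = 6**2 = 36)
o(F) = -15 + F (o(F) = F - 15 = -15 + F)
o(6)*b + 8 = (-15 + 6)*36 + 8 = -9*36 + 8 = -324 + 8 = -316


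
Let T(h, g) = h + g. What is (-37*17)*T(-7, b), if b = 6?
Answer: 629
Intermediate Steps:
T(h, g) = g + h
(-37*17)*T(-7, b) = (-37*17)*(6 - 7) = -629*(-1) = 629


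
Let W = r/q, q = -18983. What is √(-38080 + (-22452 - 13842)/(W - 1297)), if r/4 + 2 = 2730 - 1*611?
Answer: I*√23082674406741253042/24629419 ≈ 195.07*I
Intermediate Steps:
r = 8468 (r = -8 + 4*(2730 - 1*611) = -8 + 4*(2730 - 611) = -8 + 4*2119 = -8 + 8476 = 8468)
W = -8468/18983 (W = 8468/(-18983) = 8468*(-1/18983) = -8468/18983 ≈ -0.44608)
√(-38080 + (-22452 - 13842)/(W - 1297)) = √(-38080 + (-22452 - 13842)/(-8468/18983 - 1297)) = √(-38080 - 36294/(-24629419/18983)) = √(-38080 - 36294*(-18983/24629419)) = √(-38080 + 688969002/24629419) = √(-937199306518/24629419) = I*√23082674406741253042/24629419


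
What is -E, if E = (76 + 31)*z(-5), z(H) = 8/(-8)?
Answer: 107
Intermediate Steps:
z(H) = -1 (z(H) = 8*(-1/8) = -1)
E = -107 (E = (76 + 31)*(-1) = 107*(-1) = -107)
-E = -1*(-107) = 107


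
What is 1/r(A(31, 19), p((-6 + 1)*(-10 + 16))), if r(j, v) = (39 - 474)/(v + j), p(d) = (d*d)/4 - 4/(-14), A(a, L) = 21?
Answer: -1724/3045 ≈ -0.56617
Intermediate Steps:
p(d) = 2/7 + d**2/4 (p(d) = d**2*(1/4) - 4*(-1/14) = d**2/4 + 2/7 = 2/7 + d**2/4)
r(j, v) = -435/(j + v)
1/r(A(31, 19), p((-6 + 1)*(-10 + 16))) = 1/(-435/(21 + (2/7 + ((-6 + 1)*(-10 + 16))**2/4))) = 1/(-435/(21 + (2/7 + (-5*6)**2/4))) = 1/(-435/(21 + (2/7 + (1/4)*(-30)**2))) = 1/(-435/(21 + (2/7 + (1/4)*900))) = 1/(-435/(21 + (2/7 + 225))) = 1/(-435/(21 + 1577/7)) = 1/(-435/1724/7) = 1/(-435*7/1724) = 1/(-3045/1724) = -1724/3045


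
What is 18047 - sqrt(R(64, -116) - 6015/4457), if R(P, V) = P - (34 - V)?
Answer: 18047 - I*sqrt(1735185869)/4457 ≈ 18047.0 - 9.3461*I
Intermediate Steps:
R(P, V) = -34 + P + V (R(P, V) = P + (-34 + V) = -34 + P + V)
18047 - sqrt(R(64, -116) - 6015/4457) = 18047 - sqrt((-34 + 64 - 116) - 6015/4457) = 18047 - sqrt(-86 - 6015*1/4457) = 18047 - sqrt(-86 - 6015/4457) = 18047 - sqrt(-389317/4457) = 18047 - I*sqrt(1735185869)/4457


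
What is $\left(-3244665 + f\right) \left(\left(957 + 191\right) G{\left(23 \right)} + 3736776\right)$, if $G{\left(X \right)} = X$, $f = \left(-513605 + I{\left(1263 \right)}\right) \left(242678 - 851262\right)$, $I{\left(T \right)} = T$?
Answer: $1173359144155900340$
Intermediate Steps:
$f = 311803143728$ ($f = \left(-513605 + 1263\right) \left(242678 - 851262\right) = - 512342 \left(242678 - 851262\right) = \left(-512342\right) \left(-608584\right) = 311803143728$)
$\left(-3244665 + f\right) \left(\left(957 + 191\right) G{\left(23 \right)} + 3736776\right) = \left(-3244665 + 311803143728\right) \left(\left(957 + 191\right) 23 + 3736776\right) = 311799899063 \left(1148 \cdot 23 + 3736776\right) = 311799899063 \left(26404 + 3736776\right) = 311799899063 \cdot 3763180 = 1173359144155900340$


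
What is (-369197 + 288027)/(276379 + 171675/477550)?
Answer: -310101868/1055879705 ≈ -0.29369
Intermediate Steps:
(-369197 + 288027)/(276379 + 171675/477550) = -81170/(276379 + 171675*(1/477550)) = -81170/(276379 + 6867/19102) = -81170/5279398525/19102 = -81170*19102/5279398525 = -310101868/1055879705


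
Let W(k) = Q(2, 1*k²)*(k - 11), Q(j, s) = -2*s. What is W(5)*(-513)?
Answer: -153900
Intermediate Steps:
W(k) = -2*k²*(-11 + k) (W(k) = (-2*k²)*(k - 11) = (-2*k²)*(-11 + k) = -2*k²*(-11 + k))
W(5)*(-513) = (2*5²*(11 - 1*5))*(-513) = (2*25*(11 - 5))*(-513) = (2*25*6)*(-513) = 300*(-513) = -153900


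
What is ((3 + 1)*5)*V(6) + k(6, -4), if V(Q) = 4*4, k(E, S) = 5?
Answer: 325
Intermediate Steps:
V(Q) = 16
((3 + 1)*5)*V(6) + k(6, -4) = ((3 + 1)*5)*16 + 5 = (4*5)*16 + 5 = 20*16 + 5 = 320 + 5 = 325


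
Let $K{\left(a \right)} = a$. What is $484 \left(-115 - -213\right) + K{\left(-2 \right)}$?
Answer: $47430$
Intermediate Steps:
$484 \left(-115 - -213\right) + K{\left(-2 \right)} = 484 \left(-115 - -213\right) - 2 = 484 \left(-115 + 213\right) - 2 = 484 \cdot 98 - 2 = 47432 - 2 = 47430$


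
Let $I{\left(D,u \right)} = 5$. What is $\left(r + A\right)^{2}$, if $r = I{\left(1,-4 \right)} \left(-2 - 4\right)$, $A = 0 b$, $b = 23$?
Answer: $900$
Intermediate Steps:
$A = 0$ ($A = 0 \cdot 23 = 0$)
$r = -30$ ($r = 5 \left(-2 - 4\right) = 5 \left(-6\right) = -30$)
$\left(r + A\right)^{2} = \left(-30 + 0\right)^{2} = \left(-30\right)^{2} = 900$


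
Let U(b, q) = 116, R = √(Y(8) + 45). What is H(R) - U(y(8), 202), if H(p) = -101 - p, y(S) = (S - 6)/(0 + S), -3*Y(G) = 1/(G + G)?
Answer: -217 - √6477/12 ≈ -223.71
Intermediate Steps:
Y(G) = -1/(6*G) (Y(G) = -1/(3*(G + G)) = -1/(2*G)/3 = -1/(6*G))
y(S) = (-6 + S)/S
R = √6477/12 (R = √(-⅙/8 + 45) = √(-⅙*⅛ + 45) = √(-1/48 + 45) = √(2159/48) = √6477/12 ≈ 6.7066)
H(R) - U(y(8), 202) = (-101 - √6477/12) - 1*116 = (-101 - √6477/12) - 116 = -217 - √6477/12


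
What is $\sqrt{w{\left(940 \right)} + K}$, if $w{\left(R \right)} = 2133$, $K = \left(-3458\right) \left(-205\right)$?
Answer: $\sqrt{711023} \approx 843.22$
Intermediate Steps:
$K = 708890$
$\sqrt{w{\left(940 \right)} + K} = \sqrt{2133 + 708890} = \sqrt{711023}$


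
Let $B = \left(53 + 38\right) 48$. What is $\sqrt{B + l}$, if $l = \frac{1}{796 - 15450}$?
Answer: $\frac{\sqrt{937983064834}}{14654} \approx 66.091$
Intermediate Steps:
$B = 4368$ ($B = 91 \cdot 48 = 4368$)
$l = - \frac{1}{14654}$ ($l = \frac{1}{-14654} = - \frac{1}{14654} \approx -6.8241 \cdot 10^{-5}$)
$\sqrt{B + l} = \sqrt{4368 - \frac{1}{14654}} = \sqrt{\frac{64008671}{14654}} = \frac{\sqrt{937983064834}}{14654}$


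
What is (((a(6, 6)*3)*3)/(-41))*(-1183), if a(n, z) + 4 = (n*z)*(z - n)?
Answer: -42588/41 ≈ -1038.7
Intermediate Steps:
a(n, z) = -4 + n*z*(z - n) (a(n, z) = -4 + (n*z)*(z - n) = -4 + n*z*(z - n))
(((a(6, 6)*3)*3)/(-41))*(-1183) = ((((-4 + 6*6² - 1*6*6²)*3)*3)/(-41))*(-1183) = ((((-4 + 6*36 - 1*6*36)*3)*3)*(-1/41))*(-1183) = ((((-4 + 216 - 216)*3)*3)*(-1/41))*(-1183) = ((-4*3*3)*(-1/41))*(-1183) = (-12*3*(-1/41))*(-1183) = -36*(-1/41)*(-1183) = (36/41)*(-1183) = -42588/41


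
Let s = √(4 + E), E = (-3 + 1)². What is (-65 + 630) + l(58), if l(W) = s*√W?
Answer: 565 + 4*√29 ≈ 586.54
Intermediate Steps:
E = 4 (E = (-2)² = 4)
s = 2*√2 (s = √(4 + 4) = √8 = 2*√2 ≈ 2.8284)
l(W) = 2*√2*√W (l(W) = (2*√2)*√W = 2*√2*√W)
(-65 + 630) + l(58) = (-65 + 630) + 2*√2*√58 = 565 + 4*√29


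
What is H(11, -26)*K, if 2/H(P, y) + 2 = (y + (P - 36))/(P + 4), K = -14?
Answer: 140/27 ≈ 5.1852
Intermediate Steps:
H(P, y) = 2/(-2 + (-36 + P + y)/(4 + P)) (H(P, y) = 2/(-2 + (y + (P - 36))/(P + 4)) = 2/(-2 + (y + (-36 + P))/(4 + P)) = 2/(-2 + (-36 + P + y)/(4 + P)))
H(11, -26)*K = (2*(4 + 11)/(-44 - 26 - 1*11))*(-14) = (2*15/(-44 - 26 - 11))*(-14) = (2*15/(-81))*(-14) = (2*(-1/81)*15)*(-14) = -10/27*(-14) = 140/27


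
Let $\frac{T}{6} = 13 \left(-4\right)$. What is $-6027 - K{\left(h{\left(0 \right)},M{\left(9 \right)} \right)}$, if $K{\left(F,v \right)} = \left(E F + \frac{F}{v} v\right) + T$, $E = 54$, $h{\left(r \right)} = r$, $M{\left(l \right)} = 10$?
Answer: $-5715$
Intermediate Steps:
$T = -312$ ($T = 6 \cdot 13 \left(-4\right) = 6 \left(-52\right) = -312$)
$K{\left(F,v \right)} = -312 + 55 F$ ($K{\left(F,v \right)} = \left(54 F + \frac{F}{v} v\right) - 312 = \left(54 F + F\right) - 312 = 55 F - 312 = -312 + 55 F$)
$-6027 - K{\left(h{\left(0 \right)},M{\left(9 \right)} \right)} = -6027 - \left(-312 + 55 \cdot 0\right) = -6027 - \left(-312 + 0\right) = -6027 - -312 = -6027 + 312 = -5715$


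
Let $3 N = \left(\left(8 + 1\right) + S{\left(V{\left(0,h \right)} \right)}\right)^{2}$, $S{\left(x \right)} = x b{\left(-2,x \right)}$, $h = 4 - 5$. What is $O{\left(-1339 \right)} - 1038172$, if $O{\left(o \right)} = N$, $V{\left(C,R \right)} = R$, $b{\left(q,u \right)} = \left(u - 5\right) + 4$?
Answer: $- \frac{3114395}{3} \approx -1.0381 \cdot 10^{6}$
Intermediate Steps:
$h = -1$ ($h = 4 - 5 = -1$)
$b{\left(q,u \right)} = -1 + u$ ($b{\left(q,u \right)} = \left(-5 + u\right) + 4 = -1 + u$)
$S{\left(x \right)} = x \left(-1 + x\right)$
$N = \frac{121}{3}$ ($N = \frac{\left(\left(8 + 1\right) - \left(-1 - 1\right)\right)^{2}}{3} = \frac{\left(9 - -2\right)^{2}}{3} = \frac{\left(9 + 2\right)^{2}}{3} = \frac{11^{2}}{3} = \frac{1}{3} \cdot 121 = \frac{121}{3} \approx 40.333$)
$O{\left(o \right)} = \frac{121}{3}$
$O{\left(-1339 \right)} - 1038172 = \frac{121}{3} - 1038172 = - \frac{3114395}{3}$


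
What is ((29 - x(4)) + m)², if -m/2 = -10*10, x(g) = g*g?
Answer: 45369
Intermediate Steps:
x(g) = g²
m = 200 (m = -(-20)*10 = -2*(-100) = 200)
((29 - x(4)) + m)² = ((29 - 1*4²) + 200)² = ((29 - 1*16) + 200)² = ((29 - 16) + 200)² = (13 + 200)² = 213² = 45369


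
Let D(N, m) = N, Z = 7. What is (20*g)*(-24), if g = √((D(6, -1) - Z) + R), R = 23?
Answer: -480*√22 ≈ -2251.4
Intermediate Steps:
g = √22 (g = √((6 - 1*7) + 23) = √((6 - 7) + 23) = √(-1 + 23) = √22 ≈ 4.6904)
(20*g)*(-24) = (20*√22)*(-24) = -480*√22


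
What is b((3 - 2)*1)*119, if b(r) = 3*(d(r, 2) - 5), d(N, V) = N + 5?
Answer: 357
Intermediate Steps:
d(N, V) = 5 + N
b(r) = 3*r (b(r) = 3*((5 + r) - 5) = 3*r)
b((3 - 2)*1)*119 = (3*((3 - 2)*1))*119 = (3*(1*1))*119 = (3*1)*119 = 3*119 = 357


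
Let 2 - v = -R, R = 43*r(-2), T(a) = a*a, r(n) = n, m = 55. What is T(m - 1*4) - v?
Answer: 2685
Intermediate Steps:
T(a) = a**2
R = -86 (R = 43*(-2) = -86)
v = -84 (v = 2 - (-1)*(-86) = 2 - 1*86 = 2 - 86 = -84)
T(m - 1*4) - v = (55 - 1*4)**2 - 1*(-84) = (55 - 4)**2 + 84 = 51**2 + 84 = 2601 + 84 = 2685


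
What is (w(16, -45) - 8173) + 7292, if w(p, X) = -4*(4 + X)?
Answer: -717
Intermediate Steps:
w(p, X) = -16 - 4*X
(w(16, -45) - 8173) + 7292 = ((-16 - 4*(-45)) - 8173) + 7292 = ((-16 + 180) - 8173) + 7292 = (164 - 8173) + 7292 = -8009 + 7292 = -717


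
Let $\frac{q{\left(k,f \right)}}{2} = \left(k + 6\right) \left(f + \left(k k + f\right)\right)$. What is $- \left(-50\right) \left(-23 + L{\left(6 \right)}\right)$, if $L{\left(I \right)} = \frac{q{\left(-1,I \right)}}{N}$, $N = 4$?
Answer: $475$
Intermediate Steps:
$q{\left(k,f \right)} = 2 \left(6 + k\right) \left(k^{2} + 2 f\right)$ ($q{\left(k,f \right)} = 2 \left(k + 6\right) \left(f + \left(k k + f\right)\right) = 2 \left(6 + k\right) \left(f + \left(k^{2} + f\right)\right) = 2 \left(6 + k\right) \left(f + \left(f + k^{2}\right)\right) = 2 \left(6 + k\right) \left(k^{2} + 2 f\right)$)
$L{\left(I \right)} = \frac{5}{2} + 5 I$ ($L{\left(I \right)} = \frac{2 \left(-1\right)^{3} + 12 \left(-1\right)^{2} + 24 I + 4 I \left(-1\right)}{4} = \left(2 \left(-1\right) + 12 \cdot 1 + 24 I - 4 I\right) \frac{1}{4} = \left(-2 + 12 + 24 I - 4 I\right) \frac{1}{4} = \left(10 + 20 I\right) \frac{1}{4} = \frac{5}{2} + 5 I$)
$- \left(-50\right) \left(-23 + L{\left(6 \right)}\right) = - \left(-50\right) \left(-23 + \left(\frac{5}{2} + 5 \cdot 6\right)\right) = - \left(-50\right) \left(-23 + \left(\frac{5}{2} + 30\right)\right) = - \left(-50\right) \left(-23 + \frac{65}{2}\right) = - \frac{\left(-50\right) 19}{2} = \left(-1\right) \left(-475\right) = 475$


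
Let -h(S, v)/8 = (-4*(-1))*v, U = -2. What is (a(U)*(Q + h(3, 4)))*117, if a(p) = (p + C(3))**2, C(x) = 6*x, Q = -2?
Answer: -3893760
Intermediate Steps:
h(S, v) = -32*v (h(S, v) = -8*(-4*(-1))*v = -32*v)
a(p) = (18 + p)**2 (a(p) = (p + 6*3)**2 = (p + 18)**2 = (18 + p)**2)
(a(U)*(Q + h(3, 4)))*117 = ((18 - 2)**2*(-2 - 32*4))*117 = (16**2*(-2 - 128))*117 = (256*(-130))*117 = -33280*117 = -3893760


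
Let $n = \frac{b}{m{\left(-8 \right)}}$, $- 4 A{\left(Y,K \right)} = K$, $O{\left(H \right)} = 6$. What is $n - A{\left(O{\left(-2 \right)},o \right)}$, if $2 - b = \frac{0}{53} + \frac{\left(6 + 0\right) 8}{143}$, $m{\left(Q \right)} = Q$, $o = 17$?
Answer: $\frac{578}{143} \approx 4.042$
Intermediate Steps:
$b = \frac{238}{143}$ ($b = 2 - \left(\frac{0}{53} + \frac{\left(6 + 0\right) 8}{143}\right) = 2 - \left(0 \cdot \frac{1}{53} + 6 \cdot 8 \cdot \frac{1}{143}\right) = 2 - \left(0 + 48 \cdot \frac{1}{143}\right) = 2 - \left(0 + \frac{48}{143}\right) = 2 - \frac{48}{143} = \frac{238}{143} \approx 1.6643$)
$A{\left(Y,K \right)} = - \frac{K}{4}$
$n = - \frac{119}{572}$ ($n = \frac{238}{143 \left(-8\right)} = \frac{238}{143} \left(- \frac{1}{8}\right) = - \frac{119}{572} \approx -0.20804$)
$n - A{\left(O{\left(-2 \right)},o \right)} = - \frac{119}{572} - \left(- \frac{1}{4}\right) 17 = - \frac{119}{572} - - \frac{17}{4} = - \frac{119}{572} + \frac{17}{4} = \frac{578}{143}$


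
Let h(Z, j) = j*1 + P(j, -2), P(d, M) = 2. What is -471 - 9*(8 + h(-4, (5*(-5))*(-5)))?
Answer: -1686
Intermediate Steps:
h(Z, j) = 2 + j (h(Z, j) = j*1 + 2 = j + 2 = 2 + j)
-471 - 9*(8 + h(-4, (5*(-5))*(-5))) = -471 - 9*(8 + (2 + (5*(-5))*(-5))) = -471 - 9*(8 + (2 - 25*(-5))) = -471 - 9*(8 + (2 + 125)) = -471 - 9*(8 + 127) = -471 - 9*135 = -471 - 1*1215 = -471 - 1215 = -1686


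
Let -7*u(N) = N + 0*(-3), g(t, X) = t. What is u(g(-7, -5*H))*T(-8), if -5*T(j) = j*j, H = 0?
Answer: -64/5 ≈ -12.800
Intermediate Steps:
T(j) = -j**2/5 (T(j) = -j*j/5 = -j**2/5)
u(N) = -N/7 (u(N) = -(N + 0*(-3))/7 = -(N + 0)/7 = -N/7)
u(g(-7, -5*H))*T(-8) = (-1/7*(-7))*(-1/5*(-8)**2) = 1*(-1/5*64) = 1*(-64/5) = -64/5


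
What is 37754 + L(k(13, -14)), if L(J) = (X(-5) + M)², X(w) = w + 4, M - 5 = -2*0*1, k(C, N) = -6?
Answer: 37770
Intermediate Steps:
M = 5 (M = 5 - 2*0*1 = 5 + 0*1 = 5 + 0 = 5)
X(w) = 4 + w
L(J) = 16 (L(J) = ((4 - 5) + 5)² = (-1 + 5)² = 4² = 16)
37754 + L(k(13, -14)) = 37754 + 16 = 37770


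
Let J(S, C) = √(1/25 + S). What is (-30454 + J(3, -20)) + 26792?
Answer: -3662 + 2*√19/5 ≈ -3660.3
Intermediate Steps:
J(S, C) = √(1/25 + S)
(-30454 + J(3, -20)) + 26792 = (-30454 + √(1 + 25*3)/5) + 26792 = (-30454 + √(1 + 75)/5) + 26792 = (-30454 + √76/5) + 26792 = (-30454 + (2*√19)/5) + 26792 = (-30454 + 2*√19/5) + 26792 = -3662 + 2*√19/5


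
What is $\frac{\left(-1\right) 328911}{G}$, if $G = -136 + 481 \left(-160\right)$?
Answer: $\frac{328911}{77096} \approx 4.2663$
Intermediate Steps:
$G = -77096$ ($G = -136 - 76960 = -77096$)
$\frac{\left(-1\right) 328911}{G} = \frac{\left(-1\right) 328911}{-77096} = \left(-328911\right) \left(- \frac{1}{77096}\right) = \frac{328911}{77096}$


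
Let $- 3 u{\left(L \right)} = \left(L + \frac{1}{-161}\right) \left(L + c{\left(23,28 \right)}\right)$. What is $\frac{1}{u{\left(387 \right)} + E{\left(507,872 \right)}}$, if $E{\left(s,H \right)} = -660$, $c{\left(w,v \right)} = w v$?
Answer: $- \frac{483}{64556266} \approx -7.4818 \cdot 10^{-6}$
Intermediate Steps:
$c{\left(w,v \right)} = v w$
$u{\left(L \right)} = - \frac{\left(644 + L\right) \left(- \frac{1}{161} + L\right)}{3}$ ($u{\left(L \right)} = - \frac{\left(L + \frac{1}{-161}\right) \left(L + 28 \cdot 23\right)}{3} = - \frac{\left(L - \frac{1}{161}\right) \left(L + 644\right)}{3} = - \frac{\left(- \frac{1}{161} + L\right) \left(644 + L\right)}{3} = - \frac{\left(644 + L\right) \left(- \frac{1}{161} + L\right)}{3}$)
$\frac{1}{u{\left(387 \right)} + E{\left(507,872 \right)}} = \frac{1}{\left(\frac{4}{3} - \frac{13375107}{161} - \frac{387^{2}}{3}\right) - 660} = \frac{1}{\left(\frac{4}{3} - \frac{13375107}{161} - 49923\right) - 660} = \frac{1}{- \frac{64237486}{483} - 660} = \frac{1}{- \frac{64556266}{483}} = - \frac{483}{64556266}$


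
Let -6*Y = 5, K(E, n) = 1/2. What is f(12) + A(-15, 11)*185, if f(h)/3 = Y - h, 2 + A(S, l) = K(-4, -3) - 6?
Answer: -1426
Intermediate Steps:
K(E, n) = 1/2
Y = -5/6 (Y = -1/6*5 = -5/6 ≈ -0.83333)
A(S, l) = -15/2 (A(S, l) = -2 + (1/2 - 6) = -2 - 11/2 = -15/2)
f(h) = -5/2 - 3*h (f(h) = 3*(-5/6 - h) = -5/2 - 3*h)
f(12) + A(-15, 11)*185 = (-5/2 - 3*12) - 15/2*185 = (-5/2 - 36) - 2775/2 = -77/2 - 2775/2 = -1426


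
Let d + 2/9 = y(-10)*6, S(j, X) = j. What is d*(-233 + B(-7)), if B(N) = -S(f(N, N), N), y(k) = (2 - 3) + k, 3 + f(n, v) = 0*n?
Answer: 137080/9 ≈ 15231.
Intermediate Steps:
f(n, v) = -3 (f(n, v) = -3 + 0*n = -3 + 0 = -3)
y(k) = -1 + k
B(N) = 3 (B(N) = -1*(-3) = 3)
d = -596/9 (d = -2/9 + (-1 - 10)*6 = -2/9 - 11*6 = -2/9 - 66 = -596/9 ≈ -66.222)
d*(-233 + B(-7)) = -596*(-233 + 3)/9 = -596/9*(-230) = 137080/9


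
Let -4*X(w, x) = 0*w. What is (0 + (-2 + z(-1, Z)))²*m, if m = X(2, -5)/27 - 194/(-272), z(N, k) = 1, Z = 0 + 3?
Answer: 97/136 ≈ 0.71323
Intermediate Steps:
Z = 3
X(w, x) = 0 (X(w, x) = -0*w = -¼*0 = 0)
m = 97/136 (m = 0/27 - 194/(-272) = 0*(1/27) - 194*(-1/272) = 0 + 97/136 = 97/136 ≈ 0.71323)
(0 + (-2 + z(-1, Z)))²*m = (0 + (-2 + 1))²*(97/136) = (0 - 1)²*(97/136) = (-1)²*(97/136) = 1*(97/136) = 97/136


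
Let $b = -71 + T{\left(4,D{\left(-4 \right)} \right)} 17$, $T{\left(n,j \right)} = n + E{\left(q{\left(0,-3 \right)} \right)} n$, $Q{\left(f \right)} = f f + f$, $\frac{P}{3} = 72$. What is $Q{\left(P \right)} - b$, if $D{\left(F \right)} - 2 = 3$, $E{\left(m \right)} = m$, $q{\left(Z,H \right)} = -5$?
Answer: $47215$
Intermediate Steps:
$P = 216$ ($P = 3 \cdot 72 = 216$)
$D{\left(F \right)} = 5$ ($D{\left(F \right)} = 2 + 3 = 5$)
$Q{\left(f \right)} = f + f^{2}$ ($Q{\left(f \right)} = f^{2} + f = f + f^{2}$)
$T{\left(n,j \right)} = - 4 n$ ($T{\left(n,j \right)} = n - 5 n = - 4 n$)
$b = -343$ ($b = -71 + \left(-4\right) 4 \cdot 17 = -71 - 272 = -343$)
$Q{\left(P \right)} - b = 216 \left(1 + 216\right) - -343 = 216 \cdot 217 + 343 = 46872 + 343 = 47215$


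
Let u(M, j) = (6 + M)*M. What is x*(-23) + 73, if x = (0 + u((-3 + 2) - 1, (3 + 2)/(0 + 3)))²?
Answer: -1399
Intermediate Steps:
u(M, j) = M*(6 + M)
x = 64 (x = (0 + ((-3 + 2) - 1)*(6 + ((-3 + 2) - 1)))² = (0 + (-1 - 1)*(6 + (-1 - 1)))² = (0 - 2*(6 - 2))² = (0 - 2*4)² = (0 - 8)² = (-8)² = 64)
x*(-23) + 73 = 64*(-23) + 73 = -1472 + 73 = -1399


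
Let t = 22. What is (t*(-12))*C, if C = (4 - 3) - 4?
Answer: 792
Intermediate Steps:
C = -3 (C = 1 - 4 = -3)
(t*(-12))*C = (22*(-12))*(-3) = -264*(-3) = 792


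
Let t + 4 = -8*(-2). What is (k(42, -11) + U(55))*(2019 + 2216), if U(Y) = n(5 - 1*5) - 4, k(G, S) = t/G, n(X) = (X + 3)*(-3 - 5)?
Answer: -117370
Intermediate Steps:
t = 12 (t = -4 - 8*(-2) = -4 + 16 = 12)
n(X) = -24 - 8*X (n(X) = (3 + X)*(-8) = -24 - 8*X)
k(G, S) = 12/G
U(Y) = -28 (U(Y) = (-24 - 8*(5 - 1*5)) - 4 = (-24 - 8*(5 - 5)) - 4 = (-24 - 8*0) - 4 = (-24 + 0) - 4 = -24 - 4 = -28)
(k(42, -11) + U(55))*(2019 + 2216) = (12/42 - 28)*(2019 + 2216) = (12*(1/42) - 28)*4235 = (2/7 - 28)*4235 = -194/7*4235 = -117370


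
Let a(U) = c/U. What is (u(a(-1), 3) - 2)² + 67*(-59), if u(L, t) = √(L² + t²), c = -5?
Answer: -3953 + (2 - √34)² ≈ -3938.3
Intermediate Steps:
a(U) = -5/U
(u(a(-1), 3) - 2)² + 67*(-59) = (√((-5/(-1))² + 3²) - 2)² + 67*(-59) = (√((-5*(-1))² + 9) - 2)² - 3953 = (√(5² + 9) - 2)² - 3953 = (√(25 + 9) - 2)² - 3953 = (√34 - 2)² - 3953 = (-2 + √34)² - 3953 = -3953 + (-2 + √34)²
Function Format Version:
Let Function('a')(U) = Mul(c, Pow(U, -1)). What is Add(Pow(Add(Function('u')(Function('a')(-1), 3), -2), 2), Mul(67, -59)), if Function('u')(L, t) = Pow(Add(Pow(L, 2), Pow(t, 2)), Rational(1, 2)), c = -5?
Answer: Add(-3953, Pow(Add(2, Mul(-1, Pow(34, Rational(1, 2)))), 2)) ≈ -3938.3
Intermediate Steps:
Function('a')(U) = Mul(-5, Pow(U, -1))
Add(Pow(Add(Function('u')(Function('a')(-1), 3), -2), 2), Mul(67, -59)) = Add(Pow(Add(Pow(Add(Pow(Mul(-5, Pow(-1, -1)), 2), Pow(3, 2)), Rational(1, 2)), -2), 2), Mul(67, -59)) = Add(Pow(Add(Pow(Add(Pow(Mul(-5, -1), 2), 9), Rational(1, 2)), -2), 2), -3953) = Add(Pow(Add(Pow(Add(Pow(5, 2), 9), Rational(1, 2)), -2), 2), -3953) = Add(Pow(Add(Pow(Add(25, 9), Rational(1, 2)), -2), 2), -3953) = Add(Pow(Add(Pow(34, Rational(1, 2)), -2), 2), -3953) = Add(Pow(Add(-2, Pow(34, Rational(1, 2))), 2), -3953) = Add(-3953, Pow(Add(-2, Pow(34, Rational(1, 2))), 2))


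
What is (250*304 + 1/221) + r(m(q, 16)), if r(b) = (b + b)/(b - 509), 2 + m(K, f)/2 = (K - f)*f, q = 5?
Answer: 14528698217/191165 ≈ 76001.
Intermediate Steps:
m(K, f) = -4 + 2*f*(K - f) (m(K, f) = -4 + 2*((K - f)*f) = -4 + 2*(f*(K - f)) = -4 + 2*f*(K - f))
r(b) = 2*b/(-509 + b) (r(b) = (2*b)/(-509 + b) = 2*b/(-509 + b))
(250*304 + 1/221) + r(m(q, 16)) = (250*304 + 1/221) + 2*(-4 - 2*16² + 2*5*16)/(-509 + (-4 - 2*16² + 2*5*16)) = (76000 + 1/221) + 2*(-4 - 2*256 + 160)/(-509 + (-4 - 2*256 + 160)) = 16796001/221 + 2*(-4 - 512 + 160)/(-509 + (-4 - 512 + 160)) = 16796001/221 + 2*(-356)/(-509 - 356) = 16796001/221 + 2*(-356)/(-865) = 16796001/221 + 2*(-356)*(-1/865) = 16796001/221 + 712/865 = 14528698217/191165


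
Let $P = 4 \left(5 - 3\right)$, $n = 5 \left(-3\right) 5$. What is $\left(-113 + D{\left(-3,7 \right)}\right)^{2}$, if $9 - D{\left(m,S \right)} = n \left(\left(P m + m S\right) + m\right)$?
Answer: $13719616$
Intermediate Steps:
$n = -75$ ($n = \left(-15\right) 5 = -75$)
$P = 8$ ($P = 4 \cdot 2 = 8$)
$D{\left(m,S \right)} = 9 + 675 m + 75 S m$ ($D{\left(m,S \right)} = 9 - - 75 \left(\left(8 m + m S\right) + m\right) = 9 - - 75 \left(\left(8 m + S m\right) + m\right) = 9 - - 75 \left(9 m + S m\right) = 9 - \left(- 675 m - 75 S m\right) = 9 + \left(675 m + 75 S m\right) = 9 + 675 m + 75 S m$)
$\left(-113 + D{\left(-3,7 \right)}\right)^{2} = \left(-113 + \left(9 + 675 \left(-3\right) + 75 \cdot 7 \left(-3\right)\right)\right)^{2} = \left(-113 - 3591\right)^{2} = \left(-3704\right)^{2} = 13719616$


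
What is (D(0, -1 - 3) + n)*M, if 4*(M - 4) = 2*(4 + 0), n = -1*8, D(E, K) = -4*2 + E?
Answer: -96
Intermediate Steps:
D(E, K) = -8 + E
n = -8
M = 6 (M = 4 + (2*(4 + 0))/4 = 4 + (2*4)/4 = 4 + (¼)*8 = 4 + 2 = 6)
(D(0, -1 - 3) + n)*M = ((-8 + 0) - 8)*6 = (-8 - 8)*6 = -16*6 = -96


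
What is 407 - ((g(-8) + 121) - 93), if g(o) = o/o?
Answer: 378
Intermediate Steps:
g(o) = 1
407 - ((g(-8) + 121) - 93) = 407 - ((1 + 121) - 93) = 407 - (122 - 93) = 407 - 1*29 = 407 - 29 = 378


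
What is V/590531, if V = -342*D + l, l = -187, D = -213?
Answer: 72659/590531 ≈ 0.12304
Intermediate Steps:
V = 72659 (V = -342*(-213) - 187 = 72846 - 187 = 72659)
V/590531 = 72659/590531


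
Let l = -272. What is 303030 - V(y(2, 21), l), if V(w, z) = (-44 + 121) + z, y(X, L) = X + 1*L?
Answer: 303225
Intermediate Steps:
y(X, L) = L + X (y(X, L) = X + L = L + X)
V(w, z) = 77 + z
303030 - V(y(2, 21), l) = 303030 - (77 - 272) = 303030 - 1*(-195) = 303030 + 195 = 303225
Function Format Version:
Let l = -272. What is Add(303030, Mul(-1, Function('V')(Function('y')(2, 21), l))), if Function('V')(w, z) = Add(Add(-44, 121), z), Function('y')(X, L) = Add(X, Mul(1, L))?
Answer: 303225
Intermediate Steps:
Function('y')(X, L) = Add(L, X) (Function('y')(X, L) = Add(X, L) = Add(L, X))
Function('V')(w, z) = Add(77, z)
Add(303030, Mul(-1, Function('V')(Function('y')(2, 21), l))) = Add(303030, Mul(-1, Add(77, -272))) = Add(303030, Mul(-1, -195)) = Add(303030, 195) = 303225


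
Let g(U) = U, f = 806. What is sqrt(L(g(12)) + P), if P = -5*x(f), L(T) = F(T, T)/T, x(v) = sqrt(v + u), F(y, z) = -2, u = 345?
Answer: sqrt(-6 - 180*sqrt(1151))/6 ≈ 13.031*I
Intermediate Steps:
x(v) = sqrt(345 + v) (x(v) = sqrt(v + 345) = sqrt(345 + v))
L(T) = -2/T
P = -5*sqrt(1151) (P = -5*sqrt(345 + 806) = -5*sqrt(1151) ≈ -169.63)
sqrt(L(g(12)) + P) = sqrt(-2/12 - 5*sqrt(1151)) = sqrt(-2*1/12 - 5*sqrt(1151)) = sqrt(-1/6 - 5*sqrt(1151))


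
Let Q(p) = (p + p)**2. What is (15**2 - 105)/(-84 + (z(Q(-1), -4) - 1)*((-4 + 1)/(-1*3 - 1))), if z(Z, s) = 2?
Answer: -160/111 ≈ -1.4414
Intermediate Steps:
Q(p) = 4*p**2 (Q(p) = (2*p)**2 = 4*p**2)
(15**2 - 105)/(-84 + (z(Q(-1), -4) - 1)*((-4 + 1)/(-1*3 - 1))) = (15**2 - 105)/(-84 + (2 - 1)*((-4 + 1)/(-1*3 - 1))) = (225 - 105)/(-84 + 1*(-3/(-3 - 1))) = 120/(-84 + 1*(-3/(-4))) = 120/(-84 + 1*(-3*(-1/4))) = 120/(-84 + 1*(3/4)) = 120/(-84 + 3/4) = 120/(-333/4) = 120*(-4/333) = -160/111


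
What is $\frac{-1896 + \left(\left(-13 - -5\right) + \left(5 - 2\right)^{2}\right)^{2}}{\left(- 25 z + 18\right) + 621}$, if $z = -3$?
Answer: $- \frac{1895}{714} \approx -2.6541$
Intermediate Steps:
$\frac{-1896 + \left(\left(-13 - -5\right) + \left(5 - 2\right)^{2}\right)^{2}}{\left(- 25 z + 18\right) + 621} = \frac{-1896 + \left(\left(-13 - -5\right) + \left(5 - 2\right)^{2}\right)^{2}}{\left(\left(-25\right) \left(-3\right) + 18\right) + 621} = \frac{-1896 + \left(\left(-13 + 5\right) + 3^{2}\right)^{2}}{\left(75 + 18\right) + 621} = \frac{-1896 + \left(-8 + 9\right)^{2}}{93 + 621} = \frac{-1896 + 1^{2}}{714} = \left(-1896 + 1\right) \frac{1}{714} = \left(-1895\right) \frac{1}{714} = - \frac{1895}{714}$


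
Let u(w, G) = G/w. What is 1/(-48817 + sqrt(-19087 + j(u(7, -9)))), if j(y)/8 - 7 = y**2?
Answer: -2392033/116772806832 - 7*I*sqrt(931871)/116772806832 ≈ -2.0484e-5 - 5.7867e-8*I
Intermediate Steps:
j(y) = 56 + 8*y**2
1/(-48817 + sqrt(-19087 + j(u(7, -9)))) = 1/(-48817 + sqrt(-19087 + (56 + 8*(-9/7)**2))) = 1/(-48817 + sqrt(-19087 + (56 + 8*(81/49)))) = 1/(-48817 + sqrt(-19087 + (56 + 648/49))) = 1/(-48817 + sqrt(-19087 + 3392/49)) = 1/(-48817 + sqrt(-931871/49)) = 1/(-48817 + I*sqrt(931871)/7)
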